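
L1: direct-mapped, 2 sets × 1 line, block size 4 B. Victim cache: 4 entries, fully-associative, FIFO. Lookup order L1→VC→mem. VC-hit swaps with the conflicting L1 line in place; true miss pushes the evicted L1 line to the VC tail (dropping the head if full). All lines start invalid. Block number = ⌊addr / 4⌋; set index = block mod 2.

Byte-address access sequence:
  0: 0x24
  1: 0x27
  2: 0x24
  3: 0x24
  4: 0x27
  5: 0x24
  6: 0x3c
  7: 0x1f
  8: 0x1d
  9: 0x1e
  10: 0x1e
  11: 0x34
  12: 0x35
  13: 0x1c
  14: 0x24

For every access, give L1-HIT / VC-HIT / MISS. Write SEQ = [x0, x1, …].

  [0] addr=0x24 blk=9 s=1: MISS | VC []
  [1] addr=0x27 blk=9 s=1: L1-HIT | VC []
  [2] addr=0x24 blk=9 s=1: L1-HIT | VC []
  [3] addr=0x24 blk=9 s=1: L1-HIT | VC []
  [4] addr=0x27 blk=9 s=1: L1-HIT | VC []
  [5] addr=0x24 blk=9 s=1: L1-HIT | VC []
  [6] addr=0x3c blk=15 s=1: MISS | VC [9]
  [7] addr=0x1f blk=7 s=1: MISS | VC [9, 15]
  [8] addr=0x1d blk=7 s=1: L1-HIT | VC [9, 15]
  [9] addr=0x1e blk=7 s=1: L1-HIT | VC [9, 15]
  [10] addr=0x1e blk=7 s=1: L1-HIT | VC [9, 15]
  [11] addr=0x34 blk=13 s=1: MISS | VC [9, 15, 7]
  [12] addr=0x35 blk=13 s=1: L1-HIT | VC [9, 15, 7]
  [13] addr=0x1c blk=7 s=1: VC-HIT | VC [9, 15, 13]
  [14] addr=0x24 blk=9 s=1: VC-HIT | VC [7, 15, 13]

SEQ = [MISS, L1-HIT, L1-HIT, L1-HIT, L1-HIT, L1-HIT, MISS, MISS, L1-HIT, L1-HIT, L1-HIT, MISS, L1-HIT, VC-HIT, VC-HIT]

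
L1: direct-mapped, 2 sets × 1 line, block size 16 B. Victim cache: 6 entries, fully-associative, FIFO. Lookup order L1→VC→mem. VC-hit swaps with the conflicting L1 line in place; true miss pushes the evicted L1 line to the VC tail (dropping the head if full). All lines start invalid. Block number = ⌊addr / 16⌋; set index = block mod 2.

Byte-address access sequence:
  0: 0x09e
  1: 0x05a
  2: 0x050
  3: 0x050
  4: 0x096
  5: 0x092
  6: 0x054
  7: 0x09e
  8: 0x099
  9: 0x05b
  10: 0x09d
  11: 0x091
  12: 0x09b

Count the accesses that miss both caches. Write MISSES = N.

MISSES = 2

  [0] addr=0x9e blk=9 s=1: MISS | VC []
  [1] addr=0x5a blk=5 s=1: MISS | VC [9]
  [2] addr=0x50 blk=5 s=1: L1-HIT | VC [9]
  [3] addr=0x50 blk=5 s=1: L1-HIT | VC [9]
  [4] addr=0x96 blk=9 s=1: VC-HIT | VC [5]
  [5] addr=0x92 blk=9 s=1: L1-HIT | VC [5]
  [6] addr=0x54 blk=5 s=1: VC-HIT | VC [9]
  [7] addr=0x9e blk=9 s=1: VC-HIT | VC [5]
  [8] addr=0x99 blk=9 s=1: L1-HIT | VC [5]
  [9] addr=0x5b blk=5 s=1: VC-HIT | VC [9]
  [10] addr=0x9d blk=9 s=1: VC-HIT | VC [5]
  [11] addr=0x91 blk=9 s=1: L1-HIT | VC [5]
  [12] addr=0x9b blk=9 s=1: L1-HIT | VC [5]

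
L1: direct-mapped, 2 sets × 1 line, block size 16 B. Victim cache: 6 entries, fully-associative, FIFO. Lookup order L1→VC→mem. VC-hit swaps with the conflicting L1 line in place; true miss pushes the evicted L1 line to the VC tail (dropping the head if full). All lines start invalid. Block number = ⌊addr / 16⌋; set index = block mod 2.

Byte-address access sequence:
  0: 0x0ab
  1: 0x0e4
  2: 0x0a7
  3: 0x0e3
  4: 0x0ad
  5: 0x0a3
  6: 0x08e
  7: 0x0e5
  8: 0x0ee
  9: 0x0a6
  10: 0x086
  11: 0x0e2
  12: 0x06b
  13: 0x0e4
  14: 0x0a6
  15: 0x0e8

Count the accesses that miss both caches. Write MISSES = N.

MISSES = 4

#0 0xab→b10/s0 MISS; vc=[]
#1 0xe4→b14/s0 MISS; vc=[10]
#2 0xa7→b10/s0 VC-HIT; vc=[14]
#3 0xe3→b14/s0 VC-HIT; vc=[10]
#4 0xad→b10/s0 VC-HIT; vc=[14]
#5 0xa3→b10/s0 L1-HIT; vc=[14]
#6 0x8e→b8/s0 MISS; vc=[14,10]
#7 0xe5→b14/s0 VC-HIT; vc=[8,10]
#8 0xee→b14/s0 L1-HIT; vc=[8,10]
#9 0xa6→b10/s0 VC-HIT; vc=[8,14]
#10 0x86→b8/s0 VC-HIT; vc=[10,14]
#11 0xe2→b14/s0 VC-HIT; vc=[10,8]
#12 0x6b→b6/s0 MISS; vc=[10,8,14]
#13 0xe4→b14/s0 VC-HIT; vc=[10,8,6]
#14 0xa6→b10/s0 VC-HIT; vc=[14,8,6]
#15 0xe8→b14/s0 VC-HIT; vc=[10,8,6]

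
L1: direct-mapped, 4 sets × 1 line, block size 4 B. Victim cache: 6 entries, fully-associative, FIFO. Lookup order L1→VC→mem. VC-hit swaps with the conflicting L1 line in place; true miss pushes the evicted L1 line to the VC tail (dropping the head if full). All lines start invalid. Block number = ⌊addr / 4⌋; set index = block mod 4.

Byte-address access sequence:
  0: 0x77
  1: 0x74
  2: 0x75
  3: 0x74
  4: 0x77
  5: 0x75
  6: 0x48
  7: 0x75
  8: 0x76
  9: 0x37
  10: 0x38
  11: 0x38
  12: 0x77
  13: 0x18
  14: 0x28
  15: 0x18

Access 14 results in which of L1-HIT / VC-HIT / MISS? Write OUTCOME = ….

OUTCOME = MISS

  [0] addr=0x77 blk=29 s=1: MISS | VC []
  [1] addr=0x74 blk=29 s=1: L1-HIT | VC []
  [2] addr=0x75 blk=29 s=1: L1-HIT | VC []
  [3] addr=0x74 blk=29 s=1: L1-HIT | VC []
  [4] addr=0x77 blk=29 s=1: L1-HIT | VC []
  [5] addr=0x75 blk=29 s=1: L1-HIT | VC []
  [6] addr=0x48 blk=18 s=2: MISS | VC []
  [7] addr=0x75 blk=29 s=1: L1-HIT | VC []
  [8] addr=0x76 blk=29 s=1: L1-HIT | VC []
  [9] addr=0x37 blk=13 s=1: MISS | VC [29]
  [10] addr=0x38 blk=14 s=2: MISS | VC [29, 18]
  [11] addr=0x38 blk=14 s=2: L1-HIT | VC [29, 18]
  [12] addr=0x77 blk=29 s=1: VC-HIT | VC [13, 18]
  [13] addr=0x18 blk=6 s=2: MISS | VC [13, 18, 14]
  [14] addr=0x28 blk=10 s=2: MISS | VC [13, 18, 14, 6]
  [15] addr=0x18 blk=6 s=2: VC-HIT | VC [13, 18, 14, 10]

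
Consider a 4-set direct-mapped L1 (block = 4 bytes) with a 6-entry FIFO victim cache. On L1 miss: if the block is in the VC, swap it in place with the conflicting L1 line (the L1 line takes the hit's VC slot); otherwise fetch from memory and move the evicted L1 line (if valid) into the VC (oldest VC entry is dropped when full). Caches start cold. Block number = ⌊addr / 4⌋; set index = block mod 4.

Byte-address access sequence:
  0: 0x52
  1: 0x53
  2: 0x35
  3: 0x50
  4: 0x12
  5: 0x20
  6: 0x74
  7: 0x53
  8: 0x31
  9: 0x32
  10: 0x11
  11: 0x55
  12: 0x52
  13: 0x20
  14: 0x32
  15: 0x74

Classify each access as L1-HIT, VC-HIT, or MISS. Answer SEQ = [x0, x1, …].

0: 0x52 (blk 20, set 0) → MISS  vc=[]
1: 0x53 (blk 20, set 0) → L1-HIT  vc=[]
2: 0x35 (blk 13, set 1) → MISS  vc=[]
3: 0x50 (blk 20, set 0) → L1-HIT  vc=[]
4: 0x12 (blk 4, set 0) → MISS  vc=[20]
5: 0x20 (blk 8, set 0) → MISS  vc=[20, 4]
6: 0x74 (blk 29, set 1) → MISS  vc=[20, 4, 13]
7: 0x53 (blk 20, set 0) → VC-HIT  vc=[8, 4, 13]
8: 0x31 (blk 12, set 0) → MISS  vc=[8, 4, 13, 20]
9: 0x32 (blk 12, set 0) → L1-HIT  vc=[8, 4, 13, 20]
10: 0x11 (blk 4, set 0) → VC-HIT  vc=[8, 12, 13, 20]
11: 0x55 (blk 21, set 1) → MISS  vc=[8, 12, 13, 20, 29]
12: 0x52 (blk 20, set 0) → VC-HIT  vc=[8, 12, 13, 4, 29]
13: 0x20 (blk 8, set 0) → VC-HIT  vc=[20, 12, 13, 4, 29]
14: 0x32 (blk 12, set 0) → VC-HIT  vc=[20, 8, 13, 4, 29]
15: 0x74 (blk 29, set 1) → VC-HIT  vc=[20, 8, 13, 4, 21]

SEQ = [MISS, L1-HIT, MISS, L1-HIT, MISS, MISS, MISS, VC-HIT, MISS, L1-HIT, VC-HIT, MISS, VC-HIT, VC-HIT, VC-HIT, VC-HIT]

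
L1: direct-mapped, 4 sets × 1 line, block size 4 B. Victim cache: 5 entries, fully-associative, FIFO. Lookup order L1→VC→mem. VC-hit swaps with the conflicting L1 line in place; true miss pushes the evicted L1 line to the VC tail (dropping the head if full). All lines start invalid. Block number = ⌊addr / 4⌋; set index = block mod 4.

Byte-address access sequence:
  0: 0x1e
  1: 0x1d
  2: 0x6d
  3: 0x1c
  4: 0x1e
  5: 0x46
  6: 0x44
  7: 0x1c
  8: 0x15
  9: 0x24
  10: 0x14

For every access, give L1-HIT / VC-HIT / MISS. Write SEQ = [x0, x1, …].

SEQ = [MISS, L1-HIT, MISS, VC-HIT, L1-HIT, MISS, L1-HIT, L1-HIT, MISS, MISS, VC-HIT]

  [0] addr=0x1e blk=7 s=3: MISS | VC []
  [1] addr=0x1d blk=7 s=3: L1-HIT | VC []
  [2] addr=0x6d blk=27 s=3: MISS | VC [7]
  [3] addr=0x1c blk=7 s=3: VC-HIT | VC [27]
  [4] addr=0x1e blk=7 s=3: L1-HIT | VC [27]
  [5] addr=0x46 blk=17 s=1: MISS | VC [27]
  [6] addr=0x44 blk=17 s=1: L1-HIT | VC [27]
  [7] addr=0x1c blk=7 s=3: L1-HIT | VC [27]
  [8] addr=0x15 blk=5 s=1: MISS | VC [27, 17]
  [9] addr=0x24 blk=9 s=1: MISS | VC [27, 17, 5]
  [10] addr=0x14 blk=5 s=1: VC-HIT | VC [27, 17, 9]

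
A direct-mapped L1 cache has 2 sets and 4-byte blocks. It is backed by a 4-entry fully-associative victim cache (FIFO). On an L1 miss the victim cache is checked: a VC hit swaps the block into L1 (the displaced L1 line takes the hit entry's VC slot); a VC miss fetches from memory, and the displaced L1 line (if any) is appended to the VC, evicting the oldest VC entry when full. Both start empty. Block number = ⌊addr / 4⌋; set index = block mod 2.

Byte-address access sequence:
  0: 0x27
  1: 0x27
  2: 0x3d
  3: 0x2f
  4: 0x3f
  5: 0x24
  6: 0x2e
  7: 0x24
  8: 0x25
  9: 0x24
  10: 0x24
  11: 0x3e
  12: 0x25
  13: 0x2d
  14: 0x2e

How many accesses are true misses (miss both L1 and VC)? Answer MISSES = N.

MISSES = 3

0: 0x27 (blk 9, set 1) → MISS  vc=[]
1: 0x27 (blk 9, set 1) → L1-HIT  vc=[]
2: 0x3d (blk 15, set 1) → MISS  vc=[9]
3: 0x2f (blk 11, set 1) → MISS  vc=[9, 15]
4: 0x3f (blk 15, set 1) → VC-HIT  vc=[9, 11]
5: 0x24 (blk 9, set 1) → VC-HIT  vc=[15, 11]
6: 0x2e (blk 11, set 1) → VC-HIT  vc=[15, 9]
7: 0x24 (blk 9, set 1) → VC-HIT  vc=[15, 11]
8: 0x25 (blk 9, set 1) → L1-HIT  vc=[15, 11]
9: 0x24 (blk 9, set 1) → L1-HIT  vc=[15, 11]
10: 0x24 (blk 9, set 1) → L1-HIT  vc=[15, 11]
11: 0x3e (blk 15, set 1) → VC-HIT  vc=[9, 11]
12: 0x25 (blk 9, set 1) → VC-HIT  vc=[15, 11]
13: 0x2d (blk 11, set 1) → VC-HIT  vc=[15, 9]
14: 0x2e (blk 11, set 1) → L1-HIT  vc=[15, 9]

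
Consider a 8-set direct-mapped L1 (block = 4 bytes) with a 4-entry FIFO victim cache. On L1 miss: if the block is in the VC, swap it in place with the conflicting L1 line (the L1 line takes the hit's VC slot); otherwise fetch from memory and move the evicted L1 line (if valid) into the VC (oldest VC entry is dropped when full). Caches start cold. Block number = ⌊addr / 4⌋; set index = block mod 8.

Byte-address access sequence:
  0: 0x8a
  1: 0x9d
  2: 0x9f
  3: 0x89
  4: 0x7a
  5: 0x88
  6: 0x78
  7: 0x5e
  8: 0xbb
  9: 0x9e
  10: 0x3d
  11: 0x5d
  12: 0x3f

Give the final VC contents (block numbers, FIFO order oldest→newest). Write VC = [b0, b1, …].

#0 0x8a→b34/s2 MISS; vc=[]
#1 0x9d→b39/s7 MISS; vc=[]
#2 0x9f→b39/s7 L1-HIT; vc=[]
#3 0x89→b34/s2 L1-HIT; vc=[]
#4 0x7a→b30/s6 MISS; vc=[]
#5 0x88→b34/s2 L1-HIT; vc=[]
#6 0x78→b30/s6 L1-HIT; vc=[]
#7 0x5e→b23/s7 MISS; vc=[39]
#8 0xbb→b46/s6 MISS; vc=[39,30]
#9 0x9e→b39/s7 VC-HIT; vc=[23,30]
#10 0x3d→b15/s7 MISS; vc=[23,30,39]
#11 0x5d→b23/s7 VC-HIT; vc=[15,30,39]
#12 0x3f→b15/s7 VC-HIT; vc=[23,30,39]

VC = [23, 30, 39]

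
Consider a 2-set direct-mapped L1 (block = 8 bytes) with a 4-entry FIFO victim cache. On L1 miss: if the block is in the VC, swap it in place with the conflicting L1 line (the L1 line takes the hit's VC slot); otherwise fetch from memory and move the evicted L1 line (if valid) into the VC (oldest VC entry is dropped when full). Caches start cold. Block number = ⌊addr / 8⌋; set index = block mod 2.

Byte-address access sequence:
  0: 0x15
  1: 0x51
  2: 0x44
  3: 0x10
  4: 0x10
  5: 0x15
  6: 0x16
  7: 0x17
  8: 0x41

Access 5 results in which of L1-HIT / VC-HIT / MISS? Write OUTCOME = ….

OUTCOME = L1-HIT

  [0] addr=0x15 blk=2 s=0: MISS | VC []
  [1] addr=0x51 blk=10 s=0: MISS | VC [2]
  [2] addr=0x44 blk=8 s=0: MISS | VC [2, 10]
  [3] addr=0x10 blk=2 s=0: VC-HIT | VC [8, 10]
  [4] addr=0x10 blk=2 s=0: L1-HIT | VC [8, 10]
  [5] addr=0x15 blk=2 s=0: L1-HIT | VC [8, 10]
  [6] addr=0x16 blk=2 s=0: L1-HIT | VC [8, 10]
  [7] addr=0x17 blk=2 s=0: L1-HIT | VC [8, 10]
  [8] addr=0x41 blk=8 s=0: VC-HIT | VC [2, 10]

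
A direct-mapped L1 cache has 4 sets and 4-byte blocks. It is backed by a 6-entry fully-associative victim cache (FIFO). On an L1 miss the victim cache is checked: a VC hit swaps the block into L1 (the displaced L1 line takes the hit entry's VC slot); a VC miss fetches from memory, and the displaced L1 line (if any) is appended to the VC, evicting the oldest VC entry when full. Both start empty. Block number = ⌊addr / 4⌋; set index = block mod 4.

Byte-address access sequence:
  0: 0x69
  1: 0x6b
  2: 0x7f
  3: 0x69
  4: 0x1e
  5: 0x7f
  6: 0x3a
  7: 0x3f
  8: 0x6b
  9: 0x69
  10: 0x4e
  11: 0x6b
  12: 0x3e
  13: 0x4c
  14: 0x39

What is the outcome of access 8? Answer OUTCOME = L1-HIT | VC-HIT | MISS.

OUTCOME = VC-HIT

#0 0x69→b26/s2 MISS; vc=[]
#1 0x6b→b26/s2 L1-HIT; vc=[]
#2 0x7f→b31/s3 MISS; vc=[]
#3 0x69→b26/s2 L1-HIT; vc=[]
#4 0x1e→b7/s3 MISS; vc=[31]
#5 0x7f→b31/s3 VC-HIT; vc=[7]
#6 0x3a→b14/s2 MISS; vc=[7,26]
#7 0x3f→b15/s3 MISS; vc=[7,26,31]
#8 0x6b→b26/s2 VC-HIT; vc=[7,14,31]
#9 0x69→b26/s2 L1-HIT; vc=[7,14,31]
#10 0x4e→b19/s3 MISS; vc=[7,14,31,15]
#11 0x6b→b26/s2 L1-HIT; vc=[7,14,31,15]
#12 0x3e→b15/s3 VC-HIT; vc=[7,14,31,19]
#13 0x4c→b19/s3 VC-HIT; vc=[7,14,31,15]
#14 0x39→b14/s2 VC-HIT; vc=[7,26,31,15]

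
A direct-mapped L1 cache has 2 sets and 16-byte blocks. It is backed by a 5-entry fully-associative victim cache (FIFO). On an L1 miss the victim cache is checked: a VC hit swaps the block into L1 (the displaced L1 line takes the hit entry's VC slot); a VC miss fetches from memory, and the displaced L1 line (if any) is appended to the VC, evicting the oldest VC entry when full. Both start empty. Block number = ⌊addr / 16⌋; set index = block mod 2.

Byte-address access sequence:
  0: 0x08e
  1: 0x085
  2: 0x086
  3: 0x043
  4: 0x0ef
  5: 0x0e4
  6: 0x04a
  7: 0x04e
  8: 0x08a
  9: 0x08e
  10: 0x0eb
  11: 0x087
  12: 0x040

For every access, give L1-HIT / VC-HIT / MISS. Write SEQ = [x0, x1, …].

#0 0x8e→b8/s0 MISS; vc=[]
#1 0x85→b8/s0 L1-HIT; vc=[]
#2 0x86→b8/s0 L1-HIT; vc=[]
#3 0x43→b4/s0 MISS; vc=[8]
#4 0xef→b14/s0 MISS; vc=[8,4]
#5 0xe4→b14/s0 L1-HIT; vc=[8,4]
#6 0x4a→b4/s0 VC-HIT; vc=[8,14]
#7 0x4e→b4/s0 L1-HIT; vc=[8,14]
#8 0x8a→b8/s0 VC-HIT; vc=[4,14]
#9 0x8e→b8/s0 L1-HIT; vc=[4,14]
#10 0xeb→b14/s0 VC-HIT; vc=[4,8]
#11 0x87→b8/s0 VC-HIT; vc=[4,14]
#12 0x40→b4/s0 VC-HIT; vc=[8,14]

SEQ = [MISS, L1-HIT, L1-HIT, MISS, MISS, L1-HIT, VC-HIT, L1-HIT, VC-HIT, L1-HIT, VC-HIT, VC-HIT, VC-HIT]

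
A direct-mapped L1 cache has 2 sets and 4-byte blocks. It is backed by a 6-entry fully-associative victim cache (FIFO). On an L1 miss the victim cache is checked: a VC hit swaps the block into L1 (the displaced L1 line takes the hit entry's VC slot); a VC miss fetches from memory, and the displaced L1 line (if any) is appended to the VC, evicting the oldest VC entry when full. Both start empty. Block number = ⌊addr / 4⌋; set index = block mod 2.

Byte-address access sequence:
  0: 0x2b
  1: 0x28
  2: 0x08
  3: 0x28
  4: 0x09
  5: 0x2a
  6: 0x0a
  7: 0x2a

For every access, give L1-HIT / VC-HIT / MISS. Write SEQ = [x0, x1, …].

0: 0x2b (blk 10, set 0) → MISS  vc=[]
1: 0x28 (blk 10, set 0) → L1-HIT  vc=[]
2: 0x8 (blk 2, set 0) → MISS  vc=[10]
3: 0x28 (blk 10, set 0) → VC-HIT  vc=[2]
4: 0x9 (blk 2, set 0) → VC-HIT  vc=[10]
5: 0x2a (blk 10, set 0) → VC-HIT  vc=[2]
6: 0xa (blk 2, set 0) → VC-HIT  vc=[10]
7: 0x2a (blk 10, set 0) → VC-HIT  vc=[2]

SEQ = [MISS, L1-HIT, MISS, VC-HIT, VC-HIT, VC-HIT, VC-HIT, VC-HIT]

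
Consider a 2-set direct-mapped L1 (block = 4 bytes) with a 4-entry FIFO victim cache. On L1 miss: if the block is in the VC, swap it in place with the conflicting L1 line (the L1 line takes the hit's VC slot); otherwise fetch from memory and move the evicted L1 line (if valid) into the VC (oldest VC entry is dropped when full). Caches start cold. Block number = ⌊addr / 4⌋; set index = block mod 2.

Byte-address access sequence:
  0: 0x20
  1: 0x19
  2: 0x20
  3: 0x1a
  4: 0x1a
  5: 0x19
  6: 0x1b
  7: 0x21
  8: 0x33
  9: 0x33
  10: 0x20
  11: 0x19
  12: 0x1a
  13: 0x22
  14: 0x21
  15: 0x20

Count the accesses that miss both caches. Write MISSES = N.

#0 0x20→b8/s0 MISS; vc=[]
#1 0x19→b6/s0 MISS; vc=[8]
#2 0x20→b8/s0 VC-HIT; vc=[6]
#3 0x1a→b6/s0 VC-HIT; vc=[8]
#4 0x1a→b6/s0 L1-HIT; vc=[8]
#5 0x19→b6/s0 L1-HIT; vc=[8]
#6 0x1b→b6/s0 L1-HIT; vc=[8]
#7 0x21→b8/s0 VC-HIT; vc=[6]
#8 0x33→b12/s0 MISS; vc=[6,8]
#9 0x33→b12/s0 L1-HIT; vc=[6,8]
#10 0x20→b8/s0 VC-HIT; vc=[6,12]
#11 0x19→b6/s0 VC-HIT; vc=[8,12]
#12 0x1a→b6/s0 L1-HIT; vc=[8,12]
#13 0x22→b8/s0 VC-HIT; vc=[6,12]
#14 0x21→b8/s0 L1-HIT; vc=[6,12]
#15 0x20→b8/s0 L1-HIT; vc=[6,12]

MISSES = 3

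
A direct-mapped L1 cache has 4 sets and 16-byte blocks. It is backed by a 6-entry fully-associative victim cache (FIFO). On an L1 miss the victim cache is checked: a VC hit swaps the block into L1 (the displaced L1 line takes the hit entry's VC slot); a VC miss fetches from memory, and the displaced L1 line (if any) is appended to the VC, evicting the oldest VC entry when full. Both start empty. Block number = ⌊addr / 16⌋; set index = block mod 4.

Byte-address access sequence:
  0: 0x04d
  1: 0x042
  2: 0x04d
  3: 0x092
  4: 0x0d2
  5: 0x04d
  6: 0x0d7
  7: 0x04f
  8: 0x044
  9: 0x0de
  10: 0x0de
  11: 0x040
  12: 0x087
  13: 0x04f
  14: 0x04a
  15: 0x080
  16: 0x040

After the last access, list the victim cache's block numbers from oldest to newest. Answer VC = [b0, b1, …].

#0 0x4d→b4/s0 MISS; vc=[]
#1 0x42→b4/s0 L1-HIT; vc=[]
#2 0x4d→b4/s0 L1-HIT; vc=[]
#3 0x92→b9/s1 MISS; vc=[]
#4 0xd2→b13/s1 MISS; vc=[9]
#5 0x4d→b4/s0 L1-HIT; vc=[9]
#6 0xd7→b13/s1 L1-HIT; vc=[9]
#7 0x4f→b4/s0 L1-HIT; vc=[9]
#8 0x44→b4/s0 L1-HIT; vc=[9]
#9 0xde→b13/s1 L1-HIT; vc=[9]
#10 0xde→b13/s1 L1-HIT; vc=[9]
#11 0x40→b4/s0 L1-HIT; vc=[9]
#12 0x87→b8/s0 MISS; vc=[9,4]
#13 0x4f→b4/s0 VC-HIT; vc=[9,8]
#14 0x4a→b4/s0 L1-HIT; vc=[9,8]
#15 0x80→b8/s0 VC-HIT; vc=[9,4]
#16 0x40→b4/s0 VC-HIT; vc=[9,8]

VC = [9, 8]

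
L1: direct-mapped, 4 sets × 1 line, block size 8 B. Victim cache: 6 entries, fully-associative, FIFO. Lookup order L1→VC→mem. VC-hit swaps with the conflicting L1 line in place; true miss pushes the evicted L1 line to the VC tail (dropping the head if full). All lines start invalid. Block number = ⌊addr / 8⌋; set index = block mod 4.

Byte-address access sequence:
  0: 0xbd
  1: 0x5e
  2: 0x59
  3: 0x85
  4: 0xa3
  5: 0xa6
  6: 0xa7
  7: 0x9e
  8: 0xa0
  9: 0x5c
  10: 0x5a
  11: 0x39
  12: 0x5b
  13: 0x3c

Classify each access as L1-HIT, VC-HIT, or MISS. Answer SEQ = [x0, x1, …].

0: 0xbd (blk 23, set 3) → MISS  vc=[]
1: 0x5e (blk 11, set 3) → MISS  vc=[23]
2: 0x59 (blk 11, set 3) → L1-HIT  vc=[23]
3: 0x85 (blk 16, set 0) → MISS  vc=[23]
4: 0xa3 (blk 20, set 0) → MISS  vc=[23, 16]
5: 0xa6 (blk 20, set 0) → L1-HIT  vc=[23, 16]
6: 0xa7 (blk 20, set 0) → L1-HIT  vc=[23, 16]
7: 0x9e (blk 19, set 3) → MISS  vc=[23, 16, 11]
8: 0xa0 (blk 20, set 0) → L1-HIT  vc=[23, 16, 11]
9: 0x5c (blk 11, set 3) → VC-HIT  vc=[23, 16, 19]
10: 0x5a (blk 11, set 3) → L1-HIT  vc=[23, 16, 19]
11: 0x39 (blk 7, set 3) → MISS  vc=[23, 16, 19, 11]
12: 0x5b (blk 11, set 3) → VC-HIT  vc=[23, 16, 19, 7]
13: 0x3c (blk 7, set 3) → VC-HIT  vc=[23, 16, 19, 11]

SEQ = [MISS, MISS, L1-HIT, MISS, MISS, L1-HIT, L1-HIT, MISS, L1-HIT, VC-HIT, L1-HIT, MISS, VC-HIT, VC-HIT]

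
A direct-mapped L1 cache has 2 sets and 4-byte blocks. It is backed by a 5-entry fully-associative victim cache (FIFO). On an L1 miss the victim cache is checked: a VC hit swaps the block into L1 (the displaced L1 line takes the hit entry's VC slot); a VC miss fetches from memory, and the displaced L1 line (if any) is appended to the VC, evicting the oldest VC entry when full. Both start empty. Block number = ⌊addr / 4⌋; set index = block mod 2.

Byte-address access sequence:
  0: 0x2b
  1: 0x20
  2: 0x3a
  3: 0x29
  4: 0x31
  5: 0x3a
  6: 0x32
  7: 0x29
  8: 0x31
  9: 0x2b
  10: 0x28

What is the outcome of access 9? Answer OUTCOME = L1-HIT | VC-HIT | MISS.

OUTCOME = VC-HIT

#0 0x2b→b10/s0 MISS; vc=[]
#1 0x20→b8/s0 MISS; vc=[10]
#2 0x3a→b14/s0 MISS; vc=[10,8]
#3 0x29→b10/s0 VC-HIT; vc=[14,8]
#4 0x31→b12/s0 MISS; vc=[14,8,10]
#5 0x3a→b14/s0 VC-HIT; vc=[12,8,10]
#6 0x32→b12/s0 VC-HIT; vc=[14,8,10]
#7 0x29→b10/s0 VC-HIT; vc=[14,8,12]
#8 0x31→b12/s0 VC-HIT; vc=[14,8,10]
#9 0x2b→b10/s0 VC-HIT; vc=[14,8,12]
#10 0x28→b10/s0 L1-HIT; vc=[14,8,12]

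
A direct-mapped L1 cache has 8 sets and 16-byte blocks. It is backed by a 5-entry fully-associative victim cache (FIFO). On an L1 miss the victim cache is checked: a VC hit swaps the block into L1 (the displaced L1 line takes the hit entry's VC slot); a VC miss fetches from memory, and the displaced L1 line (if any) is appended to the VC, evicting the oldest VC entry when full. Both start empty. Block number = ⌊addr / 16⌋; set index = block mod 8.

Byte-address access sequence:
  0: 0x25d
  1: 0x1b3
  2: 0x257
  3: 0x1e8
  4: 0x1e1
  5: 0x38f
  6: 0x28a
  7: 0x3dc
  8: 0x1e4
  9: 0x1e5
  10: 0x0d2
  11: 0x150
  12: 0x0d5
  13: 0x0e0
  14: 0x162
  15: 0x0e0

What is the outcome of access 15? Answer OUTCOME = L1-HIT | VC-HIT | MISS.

OUTCOME = VC-HIT

0: 0x25d (blk 37, set 5) → MISS  vc=[]
1: 0x1b3 (blk 27, set 3) → MISS  vc=[]
2: 0x257 (blk 37, set 5) → L1-HIT  vc=[]
3: 0x1e8 (blk 30, set 6) → MISS  vc=[]
4: 0x1e1 (blk 30, set 6) → L1-HIT  vc=[]
5: 0x38f (blk 56, set 0) → MISS  vc=[]
6: 0x28a (blk 40, set 0) → MISS  vc=[56]
7: 0x3dc (blk 61, set 5) → MISS  vc=[56, 37]
8: 0x1e4 (blk 30, set 6) → L1-HIT  vc=[56, 37]
9: 0x1e5 (blk 30, set 6) → L1-HIT  vc=[56, 37]
10: 0xd2 (blk 13, set 5) → MISS  vc=[56, 37, 61]
11: 0x150 (blk 21, set 5) → MISS  vc=[56, 37, 61, 13]
12: 0xd5 (blk 13, set 5) → VC-HIT  vc=[56, 37, 61, 21]
13: 0xe0 (blk 14, set 6) → MISS  vc=[56, 37, 61, 21, 30]
14: 0x162 (blk 22, set 6) → MISS  vc=[37, 61, 21, 30, 14]
15: 0xe0 (blk 14, set 6) → VC-HIT  vc=[37, 61, 21, 30, 22]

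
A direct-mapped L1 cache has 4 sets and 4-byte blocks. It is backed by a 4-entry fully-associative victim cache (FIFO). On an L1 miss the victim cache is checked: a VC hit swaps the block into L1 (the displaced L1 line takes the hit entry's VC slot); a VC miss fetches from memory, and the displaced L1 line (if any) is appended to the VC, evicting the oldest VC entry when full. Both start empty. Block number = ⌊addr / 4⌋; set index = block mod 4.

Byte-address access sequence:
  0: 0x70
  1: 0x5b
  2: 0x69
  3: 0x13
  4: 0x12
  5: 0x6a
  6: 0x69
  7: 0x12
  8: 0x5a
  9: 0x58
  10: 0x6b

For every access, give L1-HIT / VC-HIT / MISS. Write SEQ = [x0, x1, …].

SEQ = [MISS, MISS, MISS, MISS, L1-HIT, L1-HIT, L1-HIT, L1-HIT, VC-HIT, L1-HIT, VC-HIT]

  [0] addr=0x70 blk=28 s=0: MISS | VC []
  [1] addr=0x5b blk=22 s=2: MISS | VC []
  [2] addr=0x69 blk=26 s=2: MISS | VC [22]
  [3] addr=0x13 blk=4 s=0: MISS | VC [22, 28]
  [4] addr=0x12 blk=4 s=0: L1-HIT | VC [22, 28]
  [5] addr=0x6a blk=26 s=2: L1-HIT | VC [22, 28]
  [6] addr=0x69 blk=26 s=2: L1-HIT | VC [22, 28]
  [7] addr=0x12 blk=4 s=0: L1-HIT | VC [22, 28]
  [8] addr=0x5a blk=22 s=2: VC-HIT | VC [26, 28]
  [9] addr=0x58 blk=22 s=2: L1-HIT | VC [26, 28]
  [10] addr=0x6b blk=26 s=2: VC-HIT | VC [22, 28]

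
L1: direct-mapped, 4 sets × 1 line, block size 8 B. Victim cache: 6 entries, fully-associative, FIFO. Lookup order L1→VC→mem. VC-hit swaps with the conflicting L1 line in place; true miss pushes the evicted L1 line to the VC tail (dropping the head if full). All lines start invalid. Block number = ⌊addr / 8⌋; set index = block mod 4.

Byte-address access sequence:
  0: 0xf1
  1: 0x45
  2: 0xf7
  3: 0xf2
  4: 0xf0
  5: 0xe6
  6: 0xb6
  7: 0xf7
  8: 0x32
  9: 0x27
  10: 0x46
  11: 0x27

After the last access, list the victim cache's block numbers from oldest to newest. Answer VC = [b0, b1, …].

VC = [8, 22, 30, 28]

0: 0xf1 (blk 30, set 2) → MISS  vc=[]
1: 0x45 (blk 8, set 0) → MISS  vc=[]
2: 0xf7 (blk 30, set 2) → L1-HIT  vc=[]
3: 0xf2 (blk 30, set 2) → L1-HIT  vc=[]
4: 0xf0 (blk 30, set 2) → L1-HIT  vc=[]
5: 0xe6 (blk 28, set 0) → MISS  vc=[8]
6: 0xb6 (blk 22, set 2) → MISS  vc=[8, 30]
7: 0xf7 (blk 30, set 2) → VC-HIT  vc=[8, 22]
8: 0x32 (blk 6, set 2) → MISS  vc=[8, 22, 30]
9: 0x27 (blk 4, set 0) → MISS  vc=[8, 22, 30, 28]
10: 0x46 (blk 8, set 0) → VC-HIT  vc=[4, 22, 30, 28]
11: 0x27 (blk 4, set 0) → VC-HIT  vc=[8, 22, 30, 28]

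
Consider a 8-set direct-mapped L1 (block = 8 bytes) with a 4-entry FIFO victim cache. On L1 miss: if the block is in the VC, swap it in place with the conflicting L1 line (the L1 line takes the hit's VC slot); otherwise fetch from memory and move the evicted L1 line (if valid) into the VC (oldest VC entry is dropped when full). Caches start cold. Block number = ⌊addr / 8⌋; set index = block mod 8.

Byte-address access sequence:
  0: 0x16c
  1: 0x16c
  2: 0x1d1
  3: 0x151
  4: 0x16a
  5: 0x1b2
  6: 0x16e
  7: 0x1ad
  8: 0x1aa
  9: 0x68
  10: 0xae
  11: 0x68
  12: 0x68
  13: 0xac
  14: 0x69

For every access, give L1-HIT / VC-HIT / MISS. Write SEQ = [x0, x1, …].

0: 0x16c (blk 45, set 5) → MISS  vc=[]
1: 0x16c (blk 45, set 5) → L1-HIT  vc=[]
2: 0x1d1 (blk 58, set 2) → MISS  vc=[]
3: 0x151 (blk 42, set 2) → MISS  vc=[58]
4: 0x16a (blk 45, set 5) → L1-HIT  vc=[58]
5: 0x1b2 (blk 54, set 6) → MISS  vc=[58]
6: 0x16e (blk 45, set 5) → L1-HIT  vc=[58]
7: 0x1ad (blk 53, set 5) → MISS  vc=[58, 45]
8: 0x1aa (blk 53, set 5) → L1-HIT  vc=[58, 45]
9: 0x68 (blk 13, set 5) → MISS  vc=[58, 45, 53]
10: 0xae (blk 21, set 5) → MISS  vc=[58, 45, 53, 13]
11: 0x68 (blk 13, set 5) → VC-HIT  vc=[58, 45, 53, 21]
12: 0x68 (blk 13, set 5) → L1-HIT  vc=[58, 45, 53, 21]
13: 0xac (blk 21, set 5) → VC-HIT  vc=[58, 45, 53, 13]
14: 0x69 (blk 13, set 5) → VC-HIT  vc=[58, 45, 53, 21]

SEQ = [MISS, L1-HIT, MISS, MISS, L1-HIT, MISS, L1-HIT, MISS, L1-HIT, MISS, MISS, VC-HIT, L1-HIT, VC-HIT, VC-HIT]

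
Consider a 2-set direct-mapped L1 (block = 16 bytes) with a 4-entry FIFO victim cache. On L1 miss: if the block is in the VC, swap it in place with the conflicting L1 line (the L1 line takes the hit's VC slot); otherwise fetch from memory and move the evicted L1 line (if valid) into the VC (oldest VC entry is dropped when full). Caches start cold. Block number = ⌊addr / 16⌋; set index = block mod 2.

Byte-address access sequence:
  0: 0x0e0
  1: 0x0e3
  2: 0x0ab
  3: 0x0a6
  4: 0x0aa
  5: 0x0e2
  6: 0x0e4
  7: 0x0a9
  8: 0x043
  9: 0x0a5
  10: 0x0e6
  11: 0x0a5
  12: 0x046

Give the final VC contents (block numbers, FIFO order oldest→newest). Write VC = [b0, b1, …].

VC = [14, 10]

  [0] addr=0xe0 blk=14 s=0: MISS | VC []
  [1] addr=0xe3 blk=14 s=0: L1-HIT | VC []
  [2] addr=0xab blk=10 s=0: MISS | VC [14]
  [3] addr=0xa6 blk=10 s=0: L1-HIT | VC [14]
  [4] addr=0xaa blk=10 s=0: L1-HIT | VC [14]
  [5] addr=0xe2 blk=14 s=0: VC-HIT | VC [10]
  [6] addr=0xe4 blk=14 s=0: L1-HIT | VC [10]
  [7] addr=0xa9 blk=10 s=0: VC-HIT | VC [14]
  [8] addr=0x43 blk=4 s=0: MISS | VC [14, 10]
  [9] addr=0xa5 blk=10 s=0: VC-HIT | VC [14, 4]
  [10] addr=0xe6 blk=14 s=0: VC-HIT | VC [10, 4]
  [11] addr=0xa5 blk=10 s=0: VC-HIT | VC [14, 4]
  [12] addr=0x46 blk=4 s=0: VC-HIT | VC [14, 10]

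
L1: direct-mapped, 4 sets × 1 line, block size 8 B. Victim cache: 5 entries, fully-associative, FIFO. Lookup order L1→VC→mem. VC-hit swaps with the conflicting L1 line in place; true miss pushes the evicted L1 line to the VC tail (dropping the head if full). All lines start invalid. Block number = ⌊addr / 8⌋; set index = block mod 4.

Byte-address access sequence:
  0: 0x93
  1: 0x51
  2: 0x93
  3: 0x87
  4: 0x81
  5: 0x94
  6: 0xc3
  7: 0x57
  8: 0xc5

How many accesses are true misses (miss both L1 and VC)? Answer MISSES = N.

MISSES = 4

  [0] addr=0x93 blk=18 s=2: MISS | VC []
  [1] addr=0x51 blk=10 s=2: MISS | VC [18]
  [2] addr=0x93 blk=18 s=2: VC-HIT | VC [10]
  [3] addr=0x87 blk=16 s=0: MISS | VC [10]
  [4] addr=0x81 blk=16 s=0: L1-HIT | VC [10]
  [5] addr=0x94 blk=18 s=2: L1-HIT | VC [10]
  [6] addr=0xc3 blk=24 s=0: MISS | VC [10, 16]
  [7] addr=0x57 blk=10 s=2: VC-HIT | VC [18, 16]
  [8] addr=0xc5 blk=24 s=0: L1-HIT | VC [18, 16]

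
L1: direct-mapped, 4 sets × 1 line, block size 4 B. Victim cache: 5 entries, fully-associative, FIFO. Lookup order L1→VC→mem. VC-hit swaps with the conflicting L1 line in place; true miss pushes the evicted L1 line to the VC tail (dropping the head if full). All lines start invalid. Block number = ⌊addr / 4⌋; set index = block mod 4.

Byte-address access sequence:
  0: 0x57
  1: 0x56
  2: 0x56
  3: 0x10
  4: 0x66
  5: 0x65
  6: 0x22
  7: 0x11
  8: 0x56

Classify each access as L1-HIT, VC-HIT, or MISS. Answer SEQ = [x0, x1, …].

SEQ = [MISS, L1-HIT, L1-HIT, MISS, MISS, L1-HIT, MISS, VC-HIT, VC-HIT]

#0 0x57→b21/s1 MISS; vc=[]
#1 0x56→b21/s1 L1-HIT; vc=[]
#2 0x56→b21/s1 L1-HIT; vc=[]
#3 0x10→b4/s0 MISS; vc=[]
#4 0x66→b25/s1 MISS; vc=[21]
#5 0x65→b25/s1 L1-HIT; vc=[21]
#6 0x22→b8/s0 MISS; vc=[21,4]
#7 0x11→b4/s0 VC-HIT; vc=[21,8]
#8 0x56→b21/s1 VC-HIT; vc=[25,8]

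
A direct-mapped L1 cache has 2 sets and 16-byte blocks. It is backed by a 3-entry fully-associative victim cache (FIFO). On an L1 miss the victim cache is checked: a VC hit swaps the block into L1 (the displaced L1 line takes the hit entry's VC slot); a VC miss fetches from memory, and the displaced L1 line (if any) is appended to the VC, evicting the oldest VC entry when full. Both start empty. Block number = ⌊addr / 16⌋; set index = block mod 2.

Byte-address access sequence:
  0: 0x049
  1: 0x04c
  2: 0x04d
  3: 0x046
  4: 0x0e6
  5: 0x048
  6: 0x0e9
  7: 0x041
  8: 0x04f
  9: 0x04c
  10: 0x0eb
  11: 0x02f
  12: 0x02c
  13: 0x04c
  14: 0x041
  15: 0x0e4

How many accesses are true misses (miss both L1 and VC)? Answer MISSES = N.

MISSES = 3

#0 0x49→b4/s0 MISS; vc=[]
#1 0x4c→b4/s0 L1-HIT; vc=[]
#2 0x4d→b4/s0 L1-HIT; vc=[]
#3 0x46→b4/s0 L1-HIT; vc=[]
#4 0xe6→b14/s0 MISS; vc=[4]
#5 0x48→b4/s0 VC-HIT; vc=[14]
#6 0xe9→b14/s0 VC-HIT; vc=[4]
#7 0x41→b4/s0 VC-HIT; vc=[14]
#8 0x4f→b4/s0 L1-HIT; vc=[14]
#9 0x4c→b4/s0 L1-HIT; vc=[14]
#10 0xeb→b14/s0 VC-HIT; vc=[4]
#11 0x2f→b2/s0 MISS; vc=[4,14]
#12 0x2c→b2/s0 L1-HIT; vc=[4,14]
#13 0x4c→b4/s0 VC-HIT; vc=[2,14]
#14 0x41→b4/s0 L1-HIT; vc=[2,14]
#15 0xe4→b14/s0 VC-HIT; vc=[2,4]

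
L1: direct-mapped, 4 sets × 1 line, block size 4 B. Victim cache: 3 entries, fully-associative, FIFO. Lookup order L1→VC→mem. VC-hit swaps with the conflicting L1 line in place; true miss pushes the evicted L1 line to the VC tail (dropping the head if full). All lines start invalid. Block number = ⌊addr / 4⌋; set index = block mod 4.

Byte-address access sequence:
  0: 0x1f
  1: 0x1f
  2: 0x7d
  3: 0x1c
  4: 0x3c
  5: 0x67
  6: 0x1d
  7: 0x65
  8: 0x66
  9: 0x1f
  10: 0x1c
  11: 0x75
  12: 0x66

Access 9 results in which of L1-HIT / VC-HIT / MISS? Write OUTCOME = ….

0: 0x1f (blk 7, set 3) → MISS  vc=[]
1: 0x1f (blk 7, set 3) → L1-HIT  vc=[]
2: 0x7d (blk 31, set 3) → MISS  vc=[7]
3: 0x1c (blk 7, set 3) → VC-HIT  vc=[31]
4: 0x3c (blk 15, set 3) → MISS  vc=[31, 7]
5: 0x67 (blk 25, set 1) → MISS  vc=[31, 7]
6: 0x1d (blk 7, set 3) → VC-HIT  vc=[31, 15]
7: 0x65 (blk 25, set 1) → L1-HIT  vc=[31, 15]
8: 0x66 (blk 25, set 1) → L1-HIT  vc=[31, 15]
9: 0x1f (blk 7, set 3) → L1-HIT  vc=[31, 15]
10: 0x1c (blk 7, set 3) → L1-HIT  vc=[31, 15]
11: 0x75 (blk 29, set 1) → MISS  vc=[31, 15, 25]
12: 0x66 (blk 25, set 1) → VC-HIT  vc=[31, 15, 29]

OUTCOME = L1-HIT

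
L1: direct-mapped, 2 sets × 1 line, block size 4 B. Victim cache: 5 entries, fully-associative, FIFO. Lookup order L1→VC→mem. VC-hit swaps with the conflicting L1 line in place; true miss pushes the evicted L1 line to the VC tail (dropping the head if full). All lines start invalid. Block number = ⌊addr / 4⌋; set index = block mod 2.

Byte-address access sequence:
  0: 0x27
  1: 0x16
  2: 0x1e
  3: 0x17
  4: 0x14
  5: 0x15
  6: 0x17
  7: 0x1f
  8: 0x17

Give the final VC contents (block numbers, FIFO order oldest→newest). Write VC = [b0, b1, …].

0: 0x27 (blk 9, set 1) → MISS  vc=[]
1: 0x16 (blk 5, set 1) → MISS  vc=[9]
2: 0x1e (blk 7, set 1) → MISS  vc=[9, 5]
3: 0x17 (blk 5, set 1) → VC-HIT  vc=[9, 7]
4: 0x14 (blk 5, set 1) → L1-HIT  vc=[9, 7]
5: 0x15 (blk 5, set 1) → L1-HIT  vc=[9, 7]
6: 0x17 (blk 5, set 1) → L1-HIT  vc=[9, 7]
7: 0x1f (blk 7, set 1) → VC-HIT  vc=[9, 5]
8: 0x17 (blk 5, set 1) → VC-HIT  vc=[9, 7]

VC = [9, 7]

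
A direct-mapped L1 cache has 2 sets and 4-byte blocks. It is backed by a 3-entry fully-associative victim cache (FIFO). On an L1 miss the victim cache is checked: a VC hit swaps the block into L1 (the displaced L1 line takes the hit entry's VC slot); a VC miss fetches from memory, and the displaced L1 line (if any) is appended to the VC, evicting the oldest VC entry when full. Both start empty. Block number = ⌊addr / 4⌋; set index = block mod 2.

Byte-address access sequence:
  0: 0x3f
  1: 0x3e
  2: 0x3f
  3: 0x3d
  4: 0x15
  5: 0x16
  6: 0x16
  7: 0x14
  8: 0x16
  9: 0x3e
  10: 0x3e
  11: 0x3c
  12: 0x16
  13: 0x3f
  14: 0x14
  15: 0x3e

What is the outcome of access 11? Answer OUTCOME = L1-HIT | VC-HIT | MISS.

OUTCOME = L1-HIT

#0 0x3f→b15/s1 MISS; vc=[]
#1 0x3e→b15/s1 L1-HIT; vc=[]
#2 0x3f→b15/s1 L1-HIT; vc=[]
#3 0x3d→b15/s1 L1-HIT; vc=[]
#4 0x15→b5/s1 MISS; vc=[15]
#5 0x16→b5/s1 L1-HIT; vc=[15]
#6 0x16→b5/s1 L1-HIT; vc=[15]
#7 0x14→b5/s1 L1-HIT; vc=[15]
#8 0x16→b5/s1 L1-HIT; vc=[15]
#9 0x3e→b15/s1 VC-HIT; vc=[5]
#10 0x3e→b15/s1 L1-HIT; vc=[5]
#11 0x3c→b15/s1 L1-HIT; vc=[5]
#12 0x16→b5/s1 VC-HIT; vc=[15]
#13 0x3f→b15/s1 VC-HIT; vc=[5]
#14 0x14→b5/s1 VC-HIT; vc=[15]
#15 0x3e→b15/s1 VC-HIT; vc=[5]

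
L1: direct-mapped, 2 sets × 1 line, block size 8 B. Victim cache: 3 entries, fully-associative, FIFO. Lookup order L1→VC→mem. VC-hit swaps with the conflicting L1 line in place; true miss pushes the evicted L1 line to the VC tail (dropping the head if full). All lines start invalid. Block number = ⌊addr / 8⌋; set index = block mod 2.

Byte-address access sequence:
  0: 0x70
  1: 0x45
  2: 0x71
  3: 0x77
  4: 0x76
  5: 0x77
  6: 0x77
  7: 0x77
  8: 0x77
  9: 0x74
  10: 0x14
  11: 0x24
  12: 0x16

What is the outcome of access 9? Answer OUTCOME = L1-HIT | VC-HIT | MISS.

OUTCOME = L1-HIT

  [0] addr=0x70 blk=14 s=0: MISS | VC []
  [1] addr=0x45 blk=8 s=0: MISS | VC [14]
  [2] addr=0x71 blk=14 s=0: VC-HIT | VC [8]
  [3] addr=0x77 blk=14 s=0: L1-HIT | VC [8]
  [4] addr=0x76 blk=14 s=0: L1-HIT | VC [8]
  [5] addr=0x77 blk=14 s=0: L1-HIT | VC [8]
  [6] addr=0x77 blk=14 s=0: L1-HIT | VC [8]
  [7] addr=0x77 blk=14 s=0: L1-HIT | VC [8]
  [8] addr=0x77 blk=14 s=0: L1-HIT | VC [8]
  [9] addr=0x74 blk=14 s=0: L1-HIT | VC [8]
  [10] addr=0x14 blk=2 s=0: MISS | VC [8, 14]
  [11] addr=0x24 blk=4 s=0: MISS | VC [8, 14, 2]
  [12] addr=0x16 blk=2 s=0: VC-HIT | VC [8, 14, 4]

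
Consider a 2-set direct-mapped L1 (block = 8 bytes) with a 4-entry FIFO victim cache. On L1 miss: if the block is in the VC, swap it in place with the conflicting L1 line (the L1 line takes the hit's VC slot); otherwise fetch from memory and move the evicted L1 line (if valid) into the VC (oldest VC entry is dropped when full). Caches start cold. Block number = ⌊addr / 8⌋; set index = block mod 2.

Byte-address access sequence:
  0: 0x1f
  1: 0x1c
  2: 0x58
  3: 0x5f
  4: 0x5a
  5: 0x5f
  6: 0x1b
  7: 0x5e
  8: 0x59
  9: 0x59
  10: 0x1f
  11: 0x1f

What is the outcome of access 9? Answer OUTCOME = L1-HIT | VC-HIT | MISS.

0: 0x1f (blk 3, set 1) → MISS  vc=[]
1: 0x1c (blk 3, set 1) → L1-HIT  vc=[]
2: 0x58 (blk 11, set 1) → MISS  vc=[3]
3: 0x5f (blk 11, set 1) → L1-HIT  vc=[3]
4: 0x5a (blk 11, set 1) → L1-HIT  vc=[3]
5: 0x5f (blk 11, set 1) → L1-HIT  vc=[3]
6: 0x1b (blk 3, set 1) → VC-HIT  vc=[11]
7: 0x5e (blk 11, set 1) → VC-HIT  vc=[3]
8: 0x59 (blk 11, set 1) → L1-HIT  vc=[3]
9: 0x59 (blk 11, set 1) → L1-HIT  vc=[3]
10: 0x1f (blk 3, set 1) → VC-HIT  vc=[11]
11: 0x1f (blk 3, set 1) → L1-HIT  vc=[11]

OUTCOME = L1-HIT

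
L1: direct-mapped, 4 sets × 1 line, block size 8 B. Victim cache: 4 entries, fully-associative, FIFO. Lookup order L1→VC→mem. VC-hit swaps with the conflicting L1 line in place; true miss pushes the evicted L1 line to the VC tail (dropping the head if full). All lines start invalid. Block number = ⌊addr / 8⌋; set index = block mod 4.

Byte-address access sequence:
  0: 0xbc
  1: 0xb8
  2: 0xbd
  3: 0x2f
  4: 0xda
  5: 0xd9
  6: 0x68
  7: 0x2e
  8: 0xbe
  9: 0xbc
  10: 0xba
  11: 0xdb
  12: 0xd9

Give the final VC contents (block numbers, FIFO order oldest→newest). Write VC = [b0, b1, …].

VC = [23, 13]

#0 0xbc→b23/s3 MISS; vc=[]
#1 0xb8→b23/s3 L1-HIT; vc=[]
#2 0xbd→b23/s3 L1-HIT; vc=[]
#3 0x2f→b5/s1 MISS; vc=[]
#4 0xda→b27/s3 MISS; vc=[23]
#5 0xd9→b27/s3 L1-HIT; vc=[23]
#6 0x68→b13/s1 MISS; vc=[23,5]
#7 0x2e→b5/s1 VC-HIT; vc=[23,13]
#8 0xbe→b23/s3 VC-HIT; vc=[27,13]
#9 0xbc→b23/s3 L1-HIT; vc=[27,13]
#10 0xba→b23/s3 L1-HIT; vc=[27,13]
#11 0xdb→b27/s3 VC-HIT; vc=[23,13]
#12 0xd9→b27/s3 L1-HIT; vc=[23,13]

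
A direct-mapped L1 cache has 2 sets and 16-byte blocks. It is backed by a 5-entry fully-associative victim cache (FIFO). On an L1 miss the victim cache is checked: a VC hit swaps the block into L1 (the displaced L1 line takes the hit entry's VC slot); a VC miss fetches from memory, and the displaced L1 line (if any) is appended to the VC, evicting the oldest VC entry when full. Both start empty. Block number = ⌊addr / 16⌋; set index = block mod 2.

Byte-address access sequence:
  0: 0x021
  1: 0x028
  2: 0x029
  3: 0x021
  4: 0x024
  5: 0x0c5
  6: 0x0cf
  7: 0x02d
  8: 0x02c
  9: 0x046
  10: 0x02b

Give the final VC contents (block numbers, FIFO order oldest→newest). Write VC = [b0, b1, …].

VC = [12, 4]

  [0] addr=0x21 blk=2 s=0: MISS | VC []
  [1] addr=0x28 blk=2 s=0: L1-HIT | VC []
  [2] addr=0x29 blk=2 s=0: L1-HIT | VC []
  [3] addr=0x21 blk=2 s=0: L1-HIT | VC []
  [4] addr=0x24 blk=2 s=0: L1-HIT | VC []
  [5] addr=0xc5 blk=12 s=0: MISS | VC [2]
  [6] addr=0xcf blk=12 s=0: L1-HIT | VC [2]
  [7] addr=0x2d blk=2 s=0: VC-HIT | VC [12]
  [8] addr=0x2c blk=2 s=0: L1-HIT | VC [12]
  [9] addr=0x46 blk=4 s=0: MISS | VC [12, 2]
  [10] addr=0x2b blk=2 s=0: VC-HIT | VC [12, 4]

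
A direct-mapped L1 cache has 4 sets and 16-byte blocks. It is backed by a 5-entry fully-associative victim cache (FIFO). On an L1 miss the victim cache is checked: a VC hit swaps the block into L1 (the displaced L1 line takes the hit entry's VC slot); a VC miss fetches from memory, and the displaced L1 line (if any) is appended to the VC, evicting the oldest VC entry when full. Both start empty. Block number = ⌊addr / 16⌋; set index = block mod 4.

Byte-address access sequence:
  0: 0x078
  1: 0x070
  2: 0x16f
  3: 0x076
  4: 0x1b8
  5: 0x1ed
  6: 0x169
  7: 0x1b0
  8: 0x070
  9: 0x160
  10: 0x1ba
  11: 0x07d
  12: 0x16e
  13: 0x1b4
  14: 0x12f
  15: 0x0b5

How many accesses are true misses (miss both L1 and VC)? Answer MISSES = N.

0: 0x78 (blk 7, set 3) → MISS  vc=[]
1: 0x70 (blk 7, set 3) → L1-HIT  vc=[]
2: 0x16f (blk 22, set 2) → MISS  vc=[]
3: 0x76 (blk 7, set 3) → L1-HIT  vc=[]
4: 0x1b8 (blk 27, set 3) → MISS  vc=[7]
5: 0x1ed (blk 30, set 2) → MISS  vc=[7, 22]
6: 0x169 (blk 22, set 2) → VC-HIT  vc=[7, 30]
7: 0x1b0 (blk 27, set 3) → L1-HIT  vc=[7, 30]
8: 0x70 (blk 7, set 3) → VC-HIT  vc=[27, 30]
9: 0x160 (blk 22, set 2) → L1-HIT  vc=[27, 30]
10: 0x1ba (blk 27, set 3) → VC-HIT  vc=[7, 30]
11: 0x7d (blk 7, set 3) → VC-HIT  vc=[27, 30]
12: 0x16e (blk 22, set 2) → L1-HIT  vc=[27, 30]
13: 0x1b4 (blk 27, set 3) → VC-HIT  vc=[7, 30]
14: 0x12f (blk 18, set 2) → MISS  vc=[7, 30, 22]
15: 0xb5 (blk 11, set 3) → MISS  vc=[7, 30, 22, 27]

MISSES = 6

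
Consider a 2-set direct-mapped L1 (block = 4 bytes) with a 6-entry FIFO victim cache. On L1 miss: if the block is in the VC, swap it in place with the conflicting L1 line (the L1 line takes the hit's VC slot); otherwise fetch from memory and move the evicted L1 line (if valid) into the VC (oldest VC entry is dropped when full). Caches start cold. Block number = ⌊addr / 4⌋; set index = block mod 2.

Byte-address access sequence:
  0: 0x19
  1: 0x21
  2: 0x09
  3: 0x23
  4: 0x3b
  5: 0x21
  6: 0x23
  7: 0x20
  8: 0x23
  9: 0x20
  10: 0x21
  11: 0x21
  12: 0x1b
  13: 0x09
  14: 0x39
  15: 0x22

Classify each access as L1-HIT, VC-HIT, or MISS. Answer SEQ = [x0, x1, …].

0: 0x19 (blk 6, set 0) → MISS  vc=[]
1: 0x21 (blk 8, set 0) → MISS  vc=[6]
2: 0x9 (blk 2, set 0) → MISS  vc=[6, 8]
3: 0x23 (blk 8, set 0) → VC-HIT  vc=[6, 2]
4: 0x3b (blk 14, set 0) → MISS  vc=[6, 2, 8]
5: 0x21 (blk 8, set 0) → VC-HIT  vc=[6, 2, 14]
6: 0x23 (blk 8, set 0) → L1-HIT  vc=[6, 2, 14]
7: 0x20 (blk 8, set 0) → L1-HIT  vc=[6, 2, 14]
8: 0x23 (blk 8, set 0) → L1-HIT  vc=[6, 2, 14]
9: 0x20 (blk 8, set 0) → L1-HIT  vc=[6, 2, 14]
10: 0x21 (blk 8, set 0) → L1-HIT  vc=[6, 2, 14]
11: 0x21 (blk 8, set 0) → L1-HIT  vc=[6, 2, 14]
12: 0x1b (blk 6, set 0) → VC-HIT  vc=[8, 2, 14]
13: 0x9 (blk 2, set 0) → VC-HIT  vc=[8, 6, 14]
14: 0x39 (blk 14, set 0) → VC-HIT  vc=[8, 6, 2]
15: 0x22 (blk 8, set 0) → VC-HIT  vc=[14, 6, 2]

SEQ = [MISS, MISS, MISS, VC-HIT, MISS, VC-HIT, L1-HIT, L1-HIT, L1-HIT, L1-HIT, L1-HIT, L1-HIT, VC-HIT, VC-HIT, VC-HIT, VC-HIT]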